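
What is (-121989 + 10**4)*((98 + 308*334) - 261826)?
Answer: 17790124584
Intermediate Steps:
(-121989 + 10**4)*((98 + 308*334) - 261826) = (-121989 + 10000)*((98 + 102872) - 261826) = -111989*(102970 - 261826) = -111989*(-158856) = 17790124584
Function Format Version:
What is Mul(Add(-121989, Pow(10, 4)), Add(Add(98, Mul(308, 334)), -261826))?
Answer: 17790124584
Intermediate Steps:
Mul(Add(-121989, Pow(10, 4)), Add(Add(98, Mul(308, 334)), -261826)) = Mul(Add(-121989, 10000), Add(Add(98, 102872), -261826)) = Mul(-111989, Add(102970, -261826)) = Mul(-111989, -158856) = 17790124584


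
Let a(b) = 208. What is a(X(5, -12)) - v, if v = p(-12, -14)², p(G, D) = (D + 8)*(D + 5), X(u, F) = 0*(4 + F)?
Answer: -2708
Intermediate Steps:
X(u, F) = 0
p(G, D) = (5 + D)*(8 + D) (p(G, D) = (8 + D)*(5 + D) = (5 + D)*(8 + D))
v = 2916 (v = (40 + (-14)² + 13*(-14))² = (40 + 196 - 182)² = 54² = 2916)
a(X(5, -12)) - v = 208 - 1*2916 = 208 - 2916 = -2708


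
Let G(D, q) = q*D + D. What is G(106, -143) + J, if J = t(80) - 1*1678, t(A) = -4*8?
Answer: -16762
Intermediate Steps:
t(A) = -32
G(D, q) = D + D*q (G(D, q) = D*q + D = D + D*q)
J = -1710 (J = -32 - 1*1678 = -32 - 1678 = -1710)
G(106, -143) + J = 106*(1 - 143) - 1710 = 106*(-142) - 1710 = -15052 - 1710 = -16762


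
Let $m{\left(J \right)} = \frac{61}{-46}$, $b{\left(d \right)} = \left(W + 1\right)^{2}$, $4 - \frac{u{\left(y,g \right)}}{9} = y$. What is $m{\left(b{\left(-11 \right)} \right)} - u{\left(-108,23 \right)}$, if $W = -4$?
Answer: $- \frac{46429}{46} \approx -1009.3$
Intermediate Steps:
$u{\left(y,g \right)} = 36 - 9 y$
$b{\left(d \right)} = 9$ ($b{\left(d \right)} = \left(-4 + 1\right)^{2} = \left(-3\right)^{2} = 9$)
$m{\left(J \right)} = - \frac{61}{46}$ ($m{\left(J \right)} = 61 \left(- \frac{1}{46}\right) = - \frac{61}{46}$)
$m{\left(b{\left(-11 \right)} \right)} - u{\left(-108,23 \right)} = - \frac{61}{46} - \left(36 - -972\right) = - \frac{61}{46} - \left(36 + 972\right) = - \frac{61}{46} - 1008 = - \frac{46429}{46}$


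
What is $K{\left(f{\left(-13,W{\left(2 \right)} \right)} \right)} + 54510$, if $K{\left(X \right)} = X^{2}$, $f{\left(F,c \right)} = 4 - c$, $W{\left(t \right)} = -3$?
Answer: $54559$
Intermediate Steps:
$K{\left(f{\left(-13,W{\left(2 \right)} \right)} \right)} + 54510 = \left(4 - -3\right)^{2} + 54510 = \left(4 + 3\right)^{2} + 54510 = 7^{2} + 54510 = 49 + 54510 = 54559$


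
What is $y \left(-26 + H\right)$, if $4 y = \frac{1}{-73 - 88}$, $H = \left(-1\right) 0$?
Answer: $\frac{13}{322} \approx 0.040373$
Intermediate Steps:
$H = 0$
$y = - \frac{1}{644}$ ($y = \frac{1}{4 \left(-73 - 88\right)} = \frac{1}{4 \left(-161\right)} = \frac{1}{4} \left(- \frac{1}{161}\right) = - \frac{1}{644} \approx -0.0015528$)
$y \left(-26 + H\right) = - \frac{-26 + 0}{644} = \left(- \frac{1}{644}\right) \left(-26\right) = \frac{13}{322}$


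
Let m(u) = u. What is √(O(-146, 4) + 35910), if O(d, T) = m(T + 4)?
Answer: √35918 ≈ 189.52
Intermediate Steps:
O(d, T) = 4 + T (O(d, T) = T + 4 = 4 + T)
√(O(-146, 4) + 35910) = √((4 + 4) + 35910) = √(8 + 35910) = √35918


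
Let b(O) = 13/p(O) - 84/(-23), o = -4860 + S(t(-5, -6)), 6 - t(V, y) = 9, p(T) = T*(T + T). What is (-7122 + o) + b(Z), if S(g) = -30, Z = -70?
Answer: -2706681301/225400 ≈ -12008.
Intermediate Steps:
p(T) = 2*T² (p(T) = T*(2*T) = 2*T²)
t(V, y) = -3 (t(V, y) = 6 - 1*9 = 6 - 9 = -3)
o = -4890 (o = -4860 - 30 = -4890)
b(O) = 84/23 + 13/(2*O²) (b(O) = 13/((2*O²)) - 84/(-23) = 13*(1/(2*O²)) - 84*(-1/23) = 13/(2*O²) + 84/23 = 84/23 + 13/(2*O²))
(-7122 + o) + b(Z) = (-7122 - 4890) + (84/23 + (13/2)/(-70)²) = -12012 + (84/23 + (13/2)*(1/4900)) = -12012 + (84/23 + 13/9800) = -12012 + 823499/225400 = -2706681301/225400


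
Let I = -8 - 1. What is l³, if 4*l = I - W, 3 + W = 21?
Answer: -19683/64 ≈ -307.55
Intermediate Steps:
W = 18 (W = -3 + 21 = 18)
I = -9
l = -27/4 (l = (-9 - 1*18)/4 = (-9 - 18)/4 = (¼)*(-27) = -27/4 ≈ -6.7500)
l³ = (-27/4)³ = -19683/64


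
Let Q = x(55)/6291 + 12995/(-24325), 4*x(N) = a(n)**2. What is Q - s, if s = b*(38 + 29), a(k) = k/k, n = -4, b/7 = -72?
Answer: 4133909740109/122422860 ≈ 33767.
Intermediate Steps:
b = -504 (b = 7*(-72) = -504)
a(k) = 1
x(N) = 1/4 (x(N) = (1/4)*1**2 = (1/4)*1 = 1/4)
s = -33768 (s = -504*(38 + 29) = -504*67 = -33768)
Q = -65396371/122422860 (Q = (1/4)/6291 + 12995/(-24325) = (1/4)*(1/6291) + 12995*(-1/24325) = 1/25164 - 2599/4865 = -65396371/122422860 ≈ -0.53418)
Q - s = -65396371/122422860 - 1*(-33768) = -65396371/122422860 + 33768 = 4133909740109/122422860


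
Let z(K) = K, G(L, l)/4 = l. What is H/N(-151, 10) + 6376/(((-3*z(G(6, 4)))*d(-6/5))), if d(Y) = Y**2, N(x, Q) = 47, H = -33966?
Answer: -8273131/10152 ≈ -814.93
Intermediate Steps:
G(L, l) = 4*l
H/N(-151, 10) + 6376/(((-3*z(G(6, 4)))*d(-6/5))) = -33966/47 + 6376/(((-12*4)*(-6/5)**2)) = -33966*1/47 + 6376/(((-3*16)*(-6*1/5)**2)) = -33966/47 + 6376/((-48*(-6/5)**2)) = -33966/47 + 6376/((-48*36/25)) = -33966/47 + 6376/(-1728/25) = -33966/47 + 6376*(-25/1728) = -33966/47 - 19925/216 = -8273131/10152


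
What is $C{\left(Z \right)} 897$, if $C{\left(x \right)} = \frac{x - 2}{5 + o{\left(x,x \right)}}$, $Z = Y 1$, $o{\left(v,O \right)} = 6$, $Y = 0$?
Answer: $- \frac{1794}{11} \approx -163.09$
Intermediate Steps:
$Z = 0$ ($Z = 0 \cdot 1 = 0$)
$C{\left(x \right)} = - \frac{2}{11} + \frac{x}{11}$ ($C{\left(x \right)} = \frac{x - 2}{5 + 6} = \frac{-2 + x}{11} = \left(-2 + x\right) \frac{1}{11} = - \frac{2}{11} + \frac{x}{11}$)
$C{\left(Z \right)} 897 = \left(- \frac{2}{11} + \frac{1}{11} \cdot 0\right) 897 = \left(- \frac{2}{11} + 0\right) 897 = \left(- \frac{2}{11}\right) 897 = - \frac{1794}{11}$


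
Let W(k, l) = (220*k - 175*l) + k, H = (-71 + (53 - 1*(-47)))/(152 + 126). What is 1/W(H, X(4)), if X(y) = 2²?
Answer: -278/188191 ≈ -0.0014772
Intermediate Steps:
X(y) = 4
H = 29/278 (H = (-71 + (53 + 47))/278 = (-71 + 100)*(1/278) = 29*(1/278) = 29/278 ≈ 0.10432)
W(k, l) = -175*l + 221*k (W(k, l) = (-175*l + 220*k) + k = -175*l + 221*k)
1/W(H, X(4)) = 1/(-175*4 + 221*(29/278)) = 1/(-700 + 6409/278) = 1/(-188191/278) = -278/188191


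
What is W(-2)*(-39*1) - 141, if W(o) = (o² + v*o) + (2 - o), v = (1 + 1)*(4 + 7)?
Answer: 1263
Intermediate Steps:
v = 22 (v = 2*11 = 22)
W(o) = 2 + o² + 21*o (W(o) = (o² + 22*o) + (2 - o) = 2 + o² + 21*o)
W(-2)*(-39*1) - 141 = (2 + (-2)² + 21*(-2))*(-39*1) - 141 = (2 + 4 - 42)*(-39) - 141 = -36*(-39) - 141 = 1404 - 141 = 1263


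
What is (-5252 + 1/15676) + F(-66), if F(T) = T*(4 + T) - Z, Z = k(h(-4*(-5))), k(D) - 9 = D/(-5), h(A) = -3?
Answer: -91673243/78380 ≈ -1169.6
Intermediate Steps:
k(D) = 9 - D/5 (k(D) = 9 + D/(-5) = 9 + D*(-⅕) = 9 - D/5)
Z = 48/5 (Z = 9 - ⅕*(-3) = 9 + ⅗ = 48/5 ≈ 9.6000)
F(T) = -48/5 + T*(4 + T) (F(T) = T*(4 + T) - 1*48/5 = T*(4 + T) - 48/5 = -48/5 + T*(4 + T))
(-5252 + 1/15676) + F(-66) = (-5252 + 1/15676) + (-48/5 + (-66)² + 4*(-66)) = (-5252 + 1/15676) + (-48/5 + 4356 - 264) = -82330351/15676 + 20412/5 = -91673243/78380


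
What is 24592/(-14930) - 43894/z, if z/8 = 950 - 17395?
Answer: -25799861/19641908 ≈ -1.3135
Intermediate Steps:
z = -131560 (z = 8*(950 - 17395) = 8*(-16445) = -131560)
24592/(-14930) - 43894/z = 24592/(-14930) - 43894/(-131560) = 24592*(-1/14930) - 43894*(-1/131560) = -12296/7465 + 21947/65780 = -25799861/19641908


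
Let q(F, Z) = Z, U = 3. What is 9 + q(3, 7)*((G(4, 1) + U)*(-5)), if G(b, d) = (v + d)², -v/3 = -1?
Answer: -656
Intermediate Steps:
v = 3 (v = -3*(-1) = 3)
G(b, d) = (3 + d)²
9 + q(3, 7)*((G(4, 1) + U)*(-5)) = 9 + 7*(((3 + 1)² + 3)*(-5)) = 9 + 7*((4² + 3)*(-5)) = 9 + 7*((16 + 3)*(-5)) = 9 + 7*(19*(-5)) = 9 + 7*(-95) = 9 - 665 = -656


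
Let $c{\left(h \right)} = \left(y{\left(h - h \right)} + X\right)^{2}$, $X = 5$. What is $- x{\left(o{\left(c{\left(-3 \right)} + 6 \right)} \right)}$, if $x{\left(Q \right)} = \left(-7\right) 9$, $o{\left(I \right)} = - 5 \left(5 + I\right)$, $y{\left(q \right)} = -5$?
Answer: $63$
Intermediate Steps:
$c{\left(h \right)} = 0$ ($c{\left(h \right)} = \left(-5 + 5\right)^{2} = 0^{2} = 0$)
$o{\left(I \right)} = -25 - 5 I$
$x{\left(Q \right)} = -63$
$- x{\left(o{\left(c{\left(-3 \right)} + 6 \right)} \right)} = \left(-1\right) \left(-63\right) = 63$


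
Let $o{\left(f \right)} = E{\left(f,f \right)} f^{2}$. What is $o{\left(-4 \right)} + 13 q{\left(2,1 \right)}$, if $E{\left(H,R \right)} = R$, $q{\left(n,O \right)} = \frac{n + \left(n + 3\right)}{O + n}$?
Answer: $- \frac{101}{3} \approx -33.667$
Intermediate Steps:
$q{\left(n,O \right)} = \frac{3 + 2 n}{O + n}$ ($q{\left(n,O \right)} = \frac{n + \left(3 + n\right)}{O + n} = \frac{3 + 2 n}{O + n}$)
$o{\left(f \right)} = f^{3}$ ($o{\left(f \right)} = f f^{2} = f^{3}$)
$o{\left(-4 \right)} + 13 q{\left(2,1 \right)} = \left(-4\right)^{3} + 13 \frac{3 + 2 \cdot 2}{1 + 2} = -64 + 13 \frac{3 + 4}{3} = -64 + 13 \cdot \frac{1}{3} \cdot 7 = -64 + 13 \cdot \frac{7}{3} = -64 + \frac{91}{3} = - \frac{101}{3}$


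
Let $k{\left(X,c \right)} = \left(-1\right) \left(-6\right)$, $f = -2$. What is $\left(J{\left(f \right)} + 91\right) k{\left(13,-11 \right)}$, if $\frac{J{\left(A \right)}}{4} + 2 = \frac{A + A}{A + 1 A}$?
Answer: $522$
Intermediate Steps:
$k{\left(X,c \right)} = 6$
$J{\left(A \right)} = -4$ ($J{\left(A \right)} = -8 + 4 \frac{A + A}{A + 1 A} = -8 + 4 \frac{2 A}{A + A} = -8 + 4 \frac{2 A}{2 A} = -8 + 4 \cdot 2 A \frac{1}{2 A} = -8 + 4 \cdot 1 = -8 + 4 = -4$)
$\left(J{\left(f \right)} + 91\right) k{\left(13,-11 \right)} = \left(-4 + 91\right) 6 = 87 \cdot 6 = 522$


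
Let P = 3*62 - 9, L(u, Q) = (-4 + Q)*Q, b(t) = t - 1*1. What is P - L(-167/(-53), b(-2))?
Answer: 156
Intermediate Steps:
b(t) = -1 + t (b(t) = t - 1 = -1 + t)
L(u, Q) = Q*(-4 + Q)
P = 177 (P = 186 - 9 = 177)
P - L(-167/(-53), b(-2)) = 177 - (-1 - 2)*(-4 + (-1 - 2)) = 177 - (-3)*(-4 - 3) = 177 - (-3)*(-7) = 177 - 1*21 = 177 - 21 = 156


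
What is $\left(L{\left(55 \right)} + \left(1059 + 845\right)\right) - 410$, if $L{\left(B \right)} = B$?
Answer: $1549$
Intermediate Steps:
$\left(L{\left(55 \right)} + \left(1059 + 845\right)\right) - 410 = \left(55 + \left(1059 + 845\right)\right) - 410 = \left(55 + 1904\right) - 410 = 1959 - 410 = 1549$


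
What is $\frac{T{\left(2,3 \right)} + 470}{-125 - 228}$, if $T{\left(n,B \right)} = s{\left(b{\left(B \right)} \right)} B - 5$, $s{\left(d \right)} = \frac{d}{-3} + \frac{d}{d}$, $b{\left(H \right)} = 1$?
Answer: $- \frac{467}{353} \approx -1.3229$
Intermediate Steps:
$s{\left(d \right)} = 1 - \frac{d}{3}$ ($s{\left(d \right)} = d \left(- \frac{1}{3}\right) + 1 = - \frac{d}{3} + 1 = 1 - \frac{d}{3}$)
$T{\left(n,B \right)} = -5 + \frac{2 B}{3}$ ($T{\left(n,B \right)} = \left(1 - \frac{1}{3}\right) B - 5 = \frac{2 B}{3} - 5 = -5 + \frac{2 B}{3}$)
$\frac{T{\left(2,3 \right)} + 470}{-125 - 228} = \frac{\left(-5 + \frac{2}{3} \cdot 3\right) + 470}{-125 - 228} = \frac{\left(-5 + 2\right) + 470}{-353} = \left(-3 + 470\right) \left(- \frac{1}{353}\right) = 467 \left(- \frac{1}{353}\right) = - \frac{467}{353}$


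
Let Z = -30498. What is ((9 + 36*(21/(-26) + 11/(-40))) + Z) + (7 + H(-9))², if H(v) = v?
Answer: -3968117/130 ≈ -30524.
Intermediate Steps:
((9 + 36*(21/(-26) + 11/(-40))) + Z) + (7 + H(-9))² = ((9 + 36*(21/(-26) + 11/(-40))) - 30498) + (7 - 9)² = ((9 + 36*(21*(-1/26) + 11*(-1/40))) - 30498) + (-2)² = ((9 + 36*(-21/26 - 11/40)) - 30498) + 4 = ((9 + 36*(-563/520)) - 30498) + 4 = ((9 - 5067/130) - 30498) + 4 = (-3897/130 - 30498) + 4 = -3968637/130 + 4 = -3968117/130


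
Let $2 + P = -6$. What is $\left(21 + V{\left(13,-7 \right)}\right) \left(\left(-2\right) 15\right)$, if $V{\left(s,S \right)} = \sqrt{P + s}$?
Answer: $-630 - 30 \sqrt{5} \approx -697.08$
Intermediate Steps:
$P = -8$ ($P = -2 - 6 = -8$)
$V{\left(s,S \right)} = \sqrt{-8 + s}$
$\left(21 + V{\left(13,-7 \right)}\right) \left(\left(-2\right) 15\right) = \left(21 + \sqrt{-8 + 13}\right) \left(\left(-2\right) 15\right) = \left(21 + \sqrt{5}\right) \left(-30\right) = -630 - 30 \sqrt{5}$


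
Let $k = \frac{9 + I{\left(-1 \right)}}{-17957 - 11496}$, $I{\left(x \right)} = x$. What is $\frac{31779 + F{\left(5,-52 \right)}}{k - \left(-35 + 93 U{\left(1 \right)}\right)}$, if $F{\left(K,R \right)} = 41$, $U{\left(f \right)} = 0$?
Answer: $\frac{937194460}{1030847} \approx 909.15$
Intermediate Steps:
$k = - \frac{8}{29453}$ ($k = \frac{9 - 1}{-17957 - 11496} = \frac{8}{-29453} = 8 \left(- \frac{1}{29453}\right) = - \frac{8}{29453} \approx -0.00027162$)
$\frac{31779 + F{\left(5,-52 \right)}}{k - \left(-35 + 93 U{\left(1 \right)}\right)} = \frac{31779 + 41}{- \frac{8}{29453} + \left(35 - 0\right)} = \frac{31820}{- \frac{8}{29453} + \left(35 + 0\right)} = \frac{31820}{- \frac{8}{29453} + 35} = \frac{31820}{\frac{1030847}{29453}} = 31820 \cdot \frac{29453}{1030847} = \frac{937194460}{1030847}$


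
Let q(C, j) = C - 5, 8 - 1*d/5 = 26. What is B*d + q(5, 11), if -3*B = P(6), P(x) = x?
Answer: 180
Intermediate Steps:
d = -90 (d = 40 - 5*26 = 40 - 130 = -90)
B = -2 (B = -⅓*6 = -2)
q(C, j) = -5 + C
B*d + q(5, 11) = -2*(-90) + (-5 + 5) = 180 + 0 = 180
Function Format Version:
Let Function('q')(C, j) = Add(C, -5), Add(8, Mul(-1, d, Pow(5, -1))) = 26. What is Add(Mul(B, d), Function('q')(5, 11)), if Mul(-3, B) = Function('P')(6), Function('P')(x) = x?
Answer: 180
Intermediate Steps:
d = -90 (d = Add(40, Mul(-5, 26)) = Add(40, -130) = -90)
B = -2 (B = Mul(Rational(-1, 3), 6) = -2)
Function('q')(C, j) = Add(-5, C)
Add(Mul(B, d), Function('q')(5, 11)) = Add(Mul(-2, -90), Add(-5, 5)) = Add(180, 0) = 180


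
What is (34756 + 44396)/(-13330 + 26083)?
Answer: 26384/4251 ≈ 6.2065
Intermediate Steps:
(34756 + 44396)/(-13330 + 26083) = 79152/12753 = 79152*(1/12753) = 26384/4251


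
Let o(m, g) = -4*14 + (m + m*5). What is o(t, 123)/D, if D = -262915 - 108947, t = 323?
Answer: -941/185931 ≈ -0.0050610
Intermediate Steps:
o(m, g) = -56 + 6*m (o(m, g) = -56 + (m + 5*m) = -56 + 6*m)
D = -371862
o(t, 123)/D = (-56 + 6*323)/(-371862) = (-56 + 1938)*(-1/371862) = 1882*(-1/371862) = -941/185931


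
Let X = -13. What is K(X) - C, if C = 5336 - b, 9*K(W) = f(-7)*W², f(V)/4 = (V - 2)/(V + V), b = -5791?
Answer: -77551/7 ≈ -11079.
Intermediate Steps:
f(V) = 2*(-2 + V)/V (f(V) = 4*((V - 2)/(V + V)) = 4*((-2 + V)/((2*V))) = 4*((-2 + V)*(1/(2*V))) = 4*((-2 + V)/(2*V)) = 2*(-2 + V)/V)
K(W) = 2*W²/7 (K(W) = ((2 - 4/(-7))*W²)/9 = ((2 - 4*(-⅐))*W²)/9 = ((2 + 4/7)*W²)/9 = (18*W²/7)/9 = 2*W²/7)
C = 11127 (C = 5336 - 1*(-5791) = 5336 + 5791 = 11127)
K(X) - C = (2/7)*(-13)² - 1*11127 = (2/7)*169 - 11127 = 338/7 - 11127 = -77551/7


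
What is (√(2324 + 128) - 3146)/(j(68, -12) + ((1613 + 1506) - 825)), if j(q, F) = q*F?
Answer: -1573/739 + √613/739 ≈ -2.0950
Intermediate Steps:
j(q, F) = F*q
(√(2324 + 128) - 3146)/(j(68, -12) + ((1613 + 1506) - 825)) = (√(2324 + 128) - 3146)/(-12*68 + ((1613 + 1506) - 825)) = (√2452 - 3146)/(-816 + (3119 - 825)) = (2*√613 - 3146)/(-816 + 2294) = (-3146 + 2*√613)/1478 = (-3146 + 2*√613)*(1/1478) = -1573/739 + √613/739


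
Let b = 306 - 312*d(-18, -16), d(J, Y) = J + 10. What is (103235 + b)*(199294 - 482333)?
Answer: -30012606443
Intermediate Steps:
d(J, Y) = 10 + J
b = 2802 (b = 306 - 312*(10 - 18) = 306 - 312*(-8) = 306 + 2496 = 2802)
(103235 + b)*(199294 - 482333) = (103235 + 2802)*(199294 - 482333) = 106037*(-283039) = -30012606443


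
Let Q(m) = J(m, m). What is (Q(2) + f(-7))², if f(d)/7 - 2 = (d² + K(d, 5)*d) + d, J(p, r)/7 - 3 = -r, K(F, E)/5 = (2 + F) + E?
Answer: 99225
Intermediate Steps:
K(F, E) = 10 + 5*E + 5*F (K(F, E) = 5*((2 + F) + E) = 5*(2 + E + F) = 10 + 5*E + 5*F)
J(p, r) = 21 - 7*r (J(p, r) = 21 + 7*(-r) = 21 - 7*r)
f(d) = 14 + 7*d + 7*d² + 7*d*(35 + 5*d) (f(d) = 14 + 7*((d² + (10 + 5*5 + 5*d)*d) + d) = 14 + 7*((d² + (10 + 25 + 5*d)*d) + d) = 14 + 7*((d² + (35 + 5*d)*d) + d) = 14 + 7*((d² + d*(35 + 5*d)) + d) = 14 + 7*(d + d² + d*(35 + 5*d)) = 14 + (7*d + 7*d² + 7*d*(35 + 5*d)) = 14 + 7*d + 7*d² + 7*d*(35 + 5*d))
Q(m) = 21 - 7*m
(Q(2) + f(-7))² = ((21 - 7*2) + (14 + 42*(-7)² + 252*(-7)))² = ((21 - 14) + (14 + 42*49 - 1764))² = (7 + (14 + 2058 - 1764))² = (7 + 308)² = 315² = 99225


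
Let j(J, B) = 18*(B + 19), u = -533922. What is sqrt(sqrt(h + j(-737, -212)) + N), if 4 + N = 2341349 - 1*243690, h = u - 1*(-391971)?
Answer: sqrt(2097655 + 5*I*sqrt(5817)) ≈ 1448.3 + 0.13*I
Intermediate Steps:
j(J, B) = 342 + 18*B (j(J, B) = 18*(19 + B) = 342 + 18*B)
h = -141951 (h = -533922 - 1*(-391971) = -533922 + 391971 = -141951)
N = 2097655 (N = -4 + (2341349 - 1*243690) = -4 + (2341349 - 243690) = -4 + 2097659 = 2097655)
sqrt(sqrt(h + j(-737, -212)) + N) = sqrt(sqrt(-141951 + (342 + 18*(-212))) + 2097655) = sqrt(sqrt(-141951 + (342 - 3816)) + 2097655) = sqrt(sqrt(-141951 - 3474) + 2097655) = sqrt(sqrt(-145425) + 2097655) = sqrt(5*I*sqrt(5817) + 2097655) = sqrt(2097655 + 5*I*sqrt(5817))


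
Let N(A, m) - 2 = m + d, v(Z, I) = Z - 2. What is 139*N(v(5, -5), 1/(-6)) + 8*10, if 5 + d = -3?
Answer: -4663/6 ≈ -777.17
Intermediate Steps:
d = -8 (d = -5 - 3 = -8)
v(Z, I) = -2 + Z
N(A, m) = -6 + m (N(A, m) = 2 + (m - 8) = 2 + (-8 + m) = -6 + m)
139*N(v(5, -5), 1/(-6)) + 8*10 = 139*(-6 + 1/(-6)) + 8*10 = 139*(-6 - ⅙) + 80 = 139*(-37/6) + 80 = -5143/6 + 80 = -4663/6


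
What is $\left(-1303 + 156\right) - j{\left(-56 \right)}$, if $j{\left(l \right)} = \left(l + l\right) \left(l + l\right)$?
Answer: $-13691$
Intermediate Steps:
$j{\left(l \right)} = 4 l^{2}$ ($j{\left(l \right)} = 2 l 2 l = 4 l^{2}$)
$\left(-1303 + 156\right) - j{\left(-56 \right)} = \left(-1303 + 156\right) - 4 \left(-56\right)^{2} = -1147 - 4 \cdot 3136 = -1147 - 12544 = -13691$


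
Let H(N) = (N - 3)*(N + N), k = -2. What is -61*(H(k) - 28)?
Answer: 488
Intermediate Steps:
H(N) = 2*N*(-3 + N) (H(N) = (-3 + N)*(2*N) = 2*N*(-3 + N))
-61*(H(k) - 28) = -61*(2*(-2)*(-3 - 2) - 28) = -61*(2*(-2)*(-5) - 28) = -61*(20 - 28) = -61*(-8) = 488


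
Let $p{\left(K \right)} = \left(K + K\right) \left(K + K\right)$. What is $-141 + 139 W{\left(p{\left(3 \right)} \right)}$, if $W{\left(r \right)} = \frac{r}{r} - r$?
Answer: $-5006$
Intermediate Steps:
$p{\left(K \right)} = 4 K^{2}$ ($p{\left(K \right)} = 2 K 2 K = 4 K^{2}$)
$W{\left(r \right)} = 1 - r$
$-141 + 139 W{\left(p{\left(3 \right)} \right)} = -141 + 139 \left(1 - 4 \cdot 3^{2}\right) = -141 + 139 \left(1 - 4 \cdot 9\right) = -141 + 139 \left(1 - 36\right) = -141 + 139 \left(-35\right) = -141 - 4865 = -5006$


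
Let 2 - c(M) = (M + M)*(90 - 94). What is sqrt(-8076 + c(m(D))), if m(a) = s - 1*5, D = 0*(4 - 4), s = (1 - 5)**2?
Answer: 11*I*sqrt(66) ≈ 89.364*I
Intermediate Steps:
s = 16 (s = (-4)**2 = 16)
D = 0 (D = 0*0 = 0)
m(a) = 11 (m(a) = 16 - 1*5 = 16 - 5 = 11)
c(M) = 2 + 8*M (c(M) = 2 - (M + M)*(90 - 94) = 2 - 2*M*(-4) = 2 - (-8)*M = 2 + 8*M)
sqrt(-8076 + c(m(D))) = sqrt(-8076 + (2 + 8*11)) = sqrt(-8076 + (2 + 88)) = sqrt(-8076 + 90) = sqrt(-7986) = 11*I*sqrt(66)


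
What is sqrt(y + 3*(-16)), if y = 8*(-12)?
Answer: 12*I ≈ 12.0*I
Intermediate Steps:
y = -96
sqrt(y + 3*(-16)) = sqrt(-96 + 3*(-16)) = sqrt(-96 - 48) = sqrt(-144) = 12*I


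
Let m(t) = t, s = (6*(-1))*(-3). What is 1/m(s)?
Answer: 1/18 ≈ 0.055556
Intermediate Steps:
s = 18 (s = -6*(-3) = 18)
1/m(s) = 1/18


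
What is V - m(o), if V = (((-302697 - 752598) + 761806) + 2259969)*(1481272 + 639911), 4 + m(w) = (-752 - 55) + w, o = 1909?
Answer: 4171263944742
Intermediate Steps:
m(w) = -811 + w (m(w) = -4 + ((-752 - 55) + w) = -4 + (-807 + w) = -811 + w)
V = 4171263945840 (V = ((-1055295 + 761806) + 2259969)*2121183 = (-293489 + 2259969)*2121183 = 1966480*2121183 = 4171263945840)
V - m(o) = 4171263945840 - (-811 + 1909) = 4171263945840 - 1*1098 = 4171263945840 - 1098 = 4171263944742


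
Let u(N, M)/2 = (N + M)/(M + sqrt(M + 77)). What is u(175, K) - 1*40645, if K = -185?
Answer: -1395461085/34333 + 120*I*sqrt(3)/34333 ≈ -40645.0 + 0.0060538*I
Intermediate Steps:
u(N, M) = 2*(M + N)/(M + sqrt(77 + M)) (u(N, M) = 2*((N + M)/(M + sqrt(M + 77))) = 2*((M + N)/(M + sqrt(77 + M))) = 2*(M + N)/(M + sqrt(77 + M)))
u(175, K) - 1*40645 = 2*(-185 + 175)/(-185 + sqrt(77 - 185)) - 1*40645 = 2*(-10)/(-185 + sqrt(-108)) - 40645 = 2*(-10)/(-185 + 6*I*sqrt(3)) - 40645 = -20/(-185 + 6*I*sqrt(3)) - 40645 = -40645 - 20/(-185 + 6*I*sqrt(3))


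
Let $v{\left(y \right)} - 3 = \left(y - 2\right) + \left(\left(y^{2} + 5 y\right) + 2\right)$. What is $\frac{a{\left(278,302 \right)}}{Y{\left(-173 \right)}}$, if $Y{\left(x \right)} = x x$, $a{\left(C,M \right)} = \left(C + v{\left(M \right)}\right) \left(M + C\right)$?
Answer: $\frac{54112260}{29929} \approx 1808.0$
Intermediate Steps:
$v{\left(y \right)} = 3 + y^{2} + 6 y$ ($v{\left(y \right)} = 3 + \left(\left(y - 2\right) + \left(\left(y^{2} + 5 y\right) + 2\right)\right) = 3 + \left(\left(-2 + y\right) + \left(2 + y^{2} + 5 y\right)\right) = 3 + \left(y^{2} + 6 y\right) = 3 + y^{2} + 6 y$)
$a{\left(C,M \right)} = \left(C + M\right) \left(3 + C + M^{2} + 6 M\right)$ ($a{\left(C,M \right)} = \left(C + \left(3 + M^{2} + 6 M\right)\right) \left(M + C\right) = \left(3 + C + M^{2} + 6 M\right) \left(C + M\right) = \left(C + M\right) \left(3 + C + M^{2} + 6 M\right)$)
$Y{\left(x \right)} = x^{2}$
$\frac{a{\left(278,302 \right)}}{Y{\left(-173 \right)}} = \frac{278^{2} + 278 \cdot 302 + 278 \left(3 + 302^{2} + 6 \cdot 302\right) + 302 \left(3 + 302^{2} + 6 \cdot 302\right)}{\left(-173\right)^{2}} = \frac{77284 + 83956 + 278 \left(3 + 91204 + 1812\right) + 302 \left(3 + 91204 + 1812\right)}{29929} = \left(77284 + 83956 + 278 \cdot 93019 + 302 \cdot 93019\right) \frac{1}{29929} = \left(77284 + 83956 + 25859282 + 28091738\right) \frac{1}{29929} = 54112260 \cdot \frac{1}{29929} = \frac{54112260}{29929}$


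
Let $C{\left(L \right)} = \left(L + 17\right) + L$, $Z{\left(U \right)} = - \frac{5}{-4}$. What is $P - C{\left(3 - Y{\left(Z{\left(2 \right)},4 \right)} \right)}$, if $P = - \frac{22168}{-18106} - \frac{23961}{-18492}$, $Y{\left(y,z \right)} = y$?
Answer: $- \frac{1003327099}{55802692} \approx -17.98$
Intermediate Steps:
$Z{\left(U \right)} = \frac{5}{4}$ ($Z{\left(U \right)} = \left(-5\right) \left(- \frac{1}{4}\right) = \frac{5}{4}$)
$P = \frac{140628087}{55802692}$ ($P = \left(-22168\right) \left(- \frac{1}{18106}\right) - - \frac{7987}{6164} = \frac{11084}{9053} + \frac{7987}{6164} = \frac{140628087}{55802692} \approx 2.5201$)
$C{\left(L \right)} = 17 + 2 L$ ($C{\left(L \right)} = \left(17 + L\right) + L = 17 + 2 L$)
$P - C{\left(3 - Y{\left(Z{\left(2 \right)},4 \right)} \right)} = \frac{140628087}{55802692} - \left(17 + 2 \left(3 - \frac{5}{4}\right)\right) = \frac{140628087}{55802692} - \left(17 + 2 \cdot \frac{7}{4}\right) = \frac{140628087}{55802692} - \left(17 + \frac{7}{2}\right) = \frac{140628087}{55802692} - \frac{41}{2} = - \frac{1003327099}{55802692}$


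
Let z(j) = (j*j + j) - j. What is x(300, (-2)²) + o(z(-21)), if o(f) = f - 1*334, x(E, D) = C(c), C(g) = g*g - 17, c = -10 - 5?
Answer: 315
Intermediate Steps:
c = -15
C(g) = -17 + g² (C(g) = g² - 17 = -17 + g²)
z(j) = j² (z(j) = (j² + j) - j = (j + j²) - j = j²)
x(E, D) = 208 (x(E, D) = -17 + (-15)² = -17 + 225 = 208)
o(f) = -334 + f (o(f) = f - 334 = -334 + f)
x(300, (-2)²) + o(z(-21)) = 208 + (-334 + (-21)²) = 208 + (-334 + 441) = 208 + 107 = 315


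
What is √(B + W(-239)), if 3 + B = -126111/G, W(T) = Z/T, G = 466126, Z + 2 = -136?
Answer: 9*I*√412645628632902/111404114 ≈ 1.6411*I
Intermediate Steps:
Z = -138 (Z = -2 - 136 = -138)
W(T) = -138/T
B = -1524489/466126 (B = -3 - 126111/466126 = -1524489/466126 ≈ -3.2705)
√(B + W(-239)) = √(-1524489/466126 - 138/(-239)) = √(-1524489/466126 - 138*(-1/239)) = √(-1524489/466126 + 138/239) = √(-300027483/111404114) = 9*I*√412645628632902/111404114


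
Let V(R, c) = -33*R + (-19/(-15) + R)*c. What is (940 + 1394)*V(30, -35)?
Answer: -4864834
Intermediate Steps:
V(R, c) = -33*R + c*(19/15 + R) (V(R, c) = -33*R + (-19*(-1/15) + R)*c = -33*R + (19/15 + R)*c = -33*R + c*(19/15 + R))
(940 + 1394)*V(30, -35) = (940 + 1394)*(-33*30 + (19/15)*(-35) + 30*(-35)) = 2334*(-990 - 133/3 - 1050) = 2334*(-6253/3) = -4864834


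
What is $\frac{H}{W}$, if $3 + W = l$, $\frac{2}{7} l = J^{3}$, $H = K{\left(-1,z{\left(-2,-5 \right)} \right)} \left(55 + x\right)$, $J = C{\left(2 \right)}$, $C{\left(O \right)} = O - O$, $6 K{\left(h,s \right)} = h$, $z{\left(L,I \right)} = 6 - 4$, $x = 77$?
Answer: $\frac{22}{3} \approx 7.3333$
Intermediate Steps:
$z{\left(L,I \right)} = 2$ ($z{\left(L,I \right)} = 6 - 4 = 2$)
$K{\left(h,s \right)} = \frac{h}{6}$
$C{\left(O \right)} = 0$
$J = 0$
$H = -22$ ($H = \frac{1}{6} \left(-1\right) \left(55 + 77\right) = \left(- \frac{1}{6}\right) 132 = -22$)
$l = 0$ ($l = \frac{7 \cdot 0^{3}}{2} = \frac{7}{2} \cdot 0 = 0$)
$W = -3$ ($W = -3 + 0 = -3$)
$\frac{H}{W} = - \frac{22}{-3} = \left(-22\right) \left(- \frac{1}{3}\right) = \frac{22}{3}$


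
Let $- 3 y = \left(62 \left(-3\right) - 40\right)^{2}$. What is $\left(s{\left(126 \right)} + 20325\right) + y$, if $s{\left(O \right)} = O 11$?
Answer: $\frac{14057}{3} \approx 4685.7$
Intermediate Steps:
$s{\left(O \right)} = 11 O$
$y = - \frac{51076}{3}$ ($y = - \frac{\left(62 \left(-3\right) - 40\right)^{2}}{3} = - \frac{\left(-186 - 40\right)^{2}}{3} = - \frac{\left(-226\right)^{2}}{3} = \left(- \frac{1}{3}\right) 51076 = - \frac{51076}{3} \approx -17025.0$)
$\left(s{\left(126 \right)} + 20325\right) + y = \left(11 \cdot 126 + 20325\right) - \frac{51076}{3} = \left(1386 + 20325\right) - \frac{51076}{3} = 21711 - \frac{51076}{3} = \frac{14057}{3}$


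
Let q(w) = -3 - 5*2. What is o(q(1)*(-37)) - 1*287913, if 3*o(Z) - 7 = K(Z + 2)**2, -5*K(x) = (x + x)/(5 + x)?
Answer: -1285578475511/4465200 ≈ -2.8791e+5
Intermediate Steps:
q(w) = -13 (q(w) = -3 - 10 = -13)
K(x) = -2*x/(5*(5 + x)) (K(x) = -(x + x)/(5*(5 + x)) = -2*x/(5*(5 + x)))
o(Z) = 7/3 + 4*(2 + Z)**2/(3*(35 + 5*Z)**2) (o(Z) = 7/3 + (-2*(Z + 2)/(25 + 5*(Z + 2)))**2/3 = 7/3 + (-2*(2 + Z)/(25 + 5*(2 + Z)))**2/3 = 7/3 + (-2*(2 + Z)/(25 + (10 + 5*Z)))**2/3 = 7/3 + (-2*(2 + Z)/(35 + 5*Z))**2/3 = 7/3 + (4*(2 + Z)**2/(35 + 5*Z)**2)/3 = 7/3 + 4*(2 + Z)**2/(3*(35 + 5*Z)**2))
o(q(1)*(-37)) - 1*287913 = (8591 + 179*(-13*(-37))**2 + 2466*(-13*(-37)))/(75*(49 + (-13*(-37))**2 + 14*(-13*(-37)))) - 1*287913 = (8591 + 179*481**2 + 2466*481)/(75*(49 + 481**2 + 14*481)) - 287913 = (8591 + 179*231361 + 1186146)/(75*(49 + 231361 + 6734)) - 287913 = (1/75)*(8591 + 41413619 + 1186146)/238144 - 287913 = (1/75)*(1/238144)*42608356 - 287913 = 10652089/4465200 - 287913 = -1285578475511/4465200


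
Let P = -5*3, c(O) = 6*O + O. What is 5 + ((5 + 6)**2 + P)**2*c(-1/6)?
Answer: -39311/3 ≈ -13104.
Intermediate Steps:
c(O) = 7*O
P = -15
5 + ((5 + 6)**2 + P)**2*c(-1/6) = 5 + ((5 + 6)**2 - 15)**2*(7*(-1/6)) = 5 + (11**2 - 15)**2*(7*(-1*1/6)) = 5 + (121 - 15)**2*(7*(-1/6)) = 5 + 106**2*(-7/6) = 5 + 11236*(-7/6) = 5 - 39326/3 = -39311/3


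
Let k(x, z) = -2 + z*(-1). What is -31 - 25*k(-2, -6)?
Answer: -131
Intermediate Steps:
k(x, z) = -2 - z
-31 - 25*k(-2, -6) = -31 - 25*(-2 - 1*(-6)) = -31 - 25*(-2 + 6) = -31 - 25*4 = -31 - 100 = -131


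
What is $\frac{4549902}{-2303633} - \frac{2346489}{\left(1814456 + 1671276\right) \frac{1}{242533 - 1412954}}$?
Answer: $\frac{6326635743106491813}{8029847264356} \approx 7.8789 \cdot 10^{5}$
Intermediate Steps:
$\frac{4549902}{-2303633} - \frac{2346489}{\left(1814456 + 1671276\right) \frac{1}{242533 - 1412954}} = 4549902 \left(- \frac{1}{2303633}\right) - \frac{2346489}{3485732 \frac{1}{-1170421}} = - \frac{4549902}{2303633} - \frac{2346489}{3485732 \left(- \frac{1}{1170421}\right)} = - \frac{4549902}{2303633} - \frac{2346489}{- \frac{3485732}{1170421}} = - \frac{4549902}{2303633} - - \frac{2746380001869}{3485732} = - \frac{4549902}{2303633} + \frac{2746380001869}{3485732} = \frac{6326635743106491813}{8029847264356}$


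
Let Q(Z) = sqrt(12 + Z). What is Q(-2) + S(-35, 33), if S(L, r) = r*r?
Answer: 1089 + sqrt(10) ≈ 1092.2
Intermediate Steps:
S(L, r) = r**2
Q(-2) + S(-35, 33) = sqrt(12 - 2) + 33**2 = sqrt(10) + 1089 = 1089 + sqrt(10)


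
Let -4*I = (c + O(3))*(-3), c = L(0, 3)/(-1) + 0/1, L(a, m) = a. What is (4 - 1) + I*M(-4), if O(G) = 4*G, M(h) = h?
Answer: -33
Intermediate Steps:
c = 0 (c = 0/(-1) + 0/1 = 0*(-1) + 0*1 = 0 + 0 = 0)
I = 9 (I = -(0 + 4*3)*(-3)/4 = -(0 + 12)*(-3)/4 = -3*(-3) = -1/4*(-36) = 9)
(4 - 1) + I*M(-4) = (4 - 1) + 9*(-4) = 3 - 36 = -33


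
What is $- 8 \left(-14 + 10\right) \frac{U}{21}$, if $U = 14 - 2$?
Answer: $\frac{128}{7} \approx 18.286$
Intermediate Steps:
$U = 12$
$- 8 \left(-14 + 10\right) \frac{U}{21} = - 8 \left(-14 + 10\right) \frac{12}{21} = \left(-8\right) \left(-4\right) 12 \cdot \frac{1}{21} = 32 \cdot \frac{4}{7} = \frac{128}{7}$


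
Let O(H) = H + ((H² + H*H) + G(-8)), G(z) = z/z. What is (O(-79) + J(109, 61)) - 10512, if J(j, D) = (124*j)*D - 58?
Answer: 826310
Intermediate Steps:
G(z) = 1
J(j, D) = -58 + 124*D*j (J(j, D) = 124*D*j - 58 = -58 + 124*D*j)
O(H) = 1 + H + 2*H² (O(H) = H + ((H² + H*H) + 1) = H + ((H² + H²) + 1) = H + (2*H² + 1) = H + (1 + 2*H²) = 1 + H + 2*H²)
(O(-79) + J(109, 61)) - 10512 = ((1 - 79 + 2*(-79)²) + (-58 + 124*61*109)) - 10512 = ((1 - 79 + 2*6241) + (-58 + 824476)) - 10512 = ((1 - 79 + 12482) + 824418) - 10512 = (12404 + 824418) - 10512 = 836822 - 10512 = 826310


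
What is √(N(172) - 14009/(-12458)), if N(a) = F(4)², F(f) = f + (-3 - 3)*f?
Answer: √62255229722/12458 ≈ 20.028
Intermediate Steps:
F(f) = -5*f (F(f) = f - 6*f = -5*f)
N(a) = 400 (N(a) = (-5*4)² = (-20)² = 400)
√(N(172) - 14009/(-12458)) = √(400 - 14009/(-12458)) = √(400 - 14009*(-1/12458)) = √(400 + 14009/12458) = √(4997209/12458) = √62255229722/12458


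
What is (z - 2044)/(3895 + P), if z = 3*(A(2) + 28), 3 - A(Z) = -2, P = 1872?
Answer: -1945/5767 ≈ -0.33726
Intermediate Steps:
A(Z) = 5 (A(Z) = 3 - 1*(-2) = 3 + 2 = 5)
z = 99 (z = 3*(5 + 28) = 3*33 = 99)
(z - 2044)/(3895 + P) = (99 - 2044)/(3895 + 1872) = -1945/5767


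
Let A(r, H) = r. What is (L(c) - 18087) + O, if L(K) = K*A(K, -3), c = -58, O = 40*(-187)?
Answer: -22203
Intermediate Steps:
O = -7480
L(K) = K**2 (L(K) = K*K = K**2)
(L(c) - 18087) + O = ((-58)**2 - 18087) - 7480 = (3364 - 18087) - 7480 = -14723 - 7480 = -22203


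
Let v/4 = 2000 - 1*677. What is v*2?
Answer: 10584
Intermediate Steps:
v = 5292 (v = 4*(2000 - 1*677) = 4*(2000 - 677) = 4*1323 = 5292)
v*2 = 5292*2 = 10584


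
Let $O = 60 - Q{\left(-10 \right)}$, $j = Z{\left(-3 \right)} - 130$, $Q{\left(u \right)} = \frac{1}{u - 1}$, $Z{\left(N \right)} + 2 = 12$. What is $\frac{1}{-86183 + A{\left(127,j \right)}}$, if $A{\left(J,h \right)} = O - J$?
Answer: $- \frac{11}{948749} \approx -1.1594 \cdot 10^{-5}$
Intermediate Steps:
$Z{\left(N \right)} = 10$ ($Z{\left(N \right)} = -2 + 12 = 10$)
$Q{\left(u \right)} = \frac{1}{-1 + u}$
$j = -120$ ($j = 10 - 130 = -120$)
$O = \frac{661}{11}$ ($O = 60 - \frac{1}{-1 - 10} = 60 - \frac{1}{-11} = 60 - - \frac{1}{11} = 60 + \frac{1}{11} = \frac{661}{11} \approx 60.091$)
$A{\left(J,h \right)} = \frac{661}{11} - J$
$\frac{1}{-86183 + A{\left(127,j \right)}} = \frac{1}{-86183 + \left(\frac{661}{11} - 127\right)} = \frac{1}{-86183 - \frac{736}{11}} = \frac{1}{- \frac{948749}{11}} = - \frac{11}{948749}$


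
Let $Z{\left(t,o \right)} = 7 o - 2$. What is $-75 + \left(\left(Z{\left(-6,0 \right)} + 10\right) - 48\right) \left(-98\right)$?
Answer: $3845$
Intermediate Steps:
$Z{\left(t,o \right)} = -2 + 7 o$
$-75 + \left(\left(Z{\left(-6,0 \right)} + 10\right) - 48\right) \left(-98\right) = -75 + \left(\left(\left(-2 + 7 \cdot 0\right) + 10\right) - 48\right) \left(-98\right) = -75 + \left(\left(\left(-2 + 0\right) + 10\right) - 48\right) \left(-98\right) = -75 + \left(\left(-2 + 10\right) - 48\right) \left(-98\right) = -75 + \left(8 - 48\right) \left(-98\right) = -75 - -3920 = -75 + 3920 = 3845$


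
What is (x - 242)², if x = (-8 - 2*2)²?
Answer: 9604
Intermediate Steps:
x = 144 (x = (-8 - 4)² = (-12)² = 144)
(x - 242)² = (144 - 242)² = (-98)² = 9604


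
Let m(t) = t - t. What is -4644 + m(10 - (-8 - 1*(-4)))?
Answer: -4644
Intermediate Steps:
m(t) = 0
-4644 + m(10 - (-8 - 1*(-4))) = -4644 + 0 = -4644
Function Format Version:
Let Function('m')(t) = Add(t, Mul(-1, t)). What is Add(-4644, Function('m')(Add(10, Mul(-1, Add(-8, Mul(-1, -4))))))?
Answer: -4644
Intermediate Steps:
Function('m')(t) = 0
Add(-4644, Function('m')(Add(10, Mul(-1, Add(-8, Mul(-1, -4)))))) = Add(-4644, 0) = -4644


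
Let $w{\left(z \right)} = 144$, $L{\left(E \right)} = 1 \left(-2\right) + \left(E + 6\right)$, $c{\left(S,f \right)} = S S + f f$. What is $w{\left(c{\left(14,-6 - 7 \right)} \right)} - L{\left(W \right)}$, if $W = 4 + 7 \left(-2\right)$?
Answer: $150$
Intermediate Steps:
$c{\left(S,f \right)} = S^{2} + f^{2}$
$W = -10$ ($W = 4 - 14 = -10$)
$L{\left(E \right)} = 4 + E$ ($L{\left(E \right)} = -2 + \left(6 + E\right) = 4 + E$)
$w{\left(c{\left(14,-6 - 7 \right)} \right)} - L{\left(W \right)} = 144 - \left(4 - 10\right) = 144 - -6 = 144 + 6 = 150$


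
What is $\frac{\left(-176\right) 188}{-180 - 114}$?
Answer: $\frac{16544}{147} \approx 112.54$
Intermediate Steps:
$\frac{\left(-176\right) 188}{-180 - 114} = - \frac{33088}{-294} = \left(-33088\right) \left(- \frac{1}{294}\right) = \frac{16544}{147}$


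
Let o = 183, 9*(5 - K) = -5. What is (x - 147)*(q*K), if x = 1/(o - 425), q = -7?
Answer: 6225625/1089 ≈ 5716.8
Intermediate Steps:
K = 50/9 (K = 5 - ⅑*(-5) = 5 + 5/9 = 50/9 ≈ 5.5556)
x = -1/242 (x = 1/(183 - 425) = 1/(-242) = -1/242 ≈ -0.0041322)
(x - 147)*(q*K) = (-1/242 - 147)*(-7*50/9) = -35575/242*(-350/9) = 6225625/1089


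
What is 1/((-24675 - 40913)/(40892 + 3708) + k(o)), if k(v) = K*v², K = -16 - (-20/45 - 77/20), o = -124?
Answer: -100350/18061604413 ≈ -5.5560e-6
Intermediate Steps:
K = -2107/180 (K = -16 - (-20*1/45 - 77*1/20) = -16 - (-4/9 - 77/20) = -16 - 1*(-773/180) = -16 + 773/180 = -2107/180 ≈ -11.706)
k(v) = -2107*v²/180
1/((-24675 - 40913)/(40892 + 3708) + k(o)) = 1/((-24675 - 40913)/(40892 + 3708) - 2107/180*(-124)²) = 1/(-65588/44600 - 2107/180*15376) = 1/(-65588*1/44600 - 8099308/45) = 1/(-16397/11150 - 8099308/45) = 1/(-18061604413/100350) = -100350/18061604413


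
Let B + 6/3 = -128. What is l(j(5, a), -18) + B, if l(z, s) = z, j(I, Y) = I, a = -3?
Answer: -125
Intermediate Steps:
B = -130 (B = -2 - 128 = -130)
l(j(5, a), -18) + B = 5 - 130 = -125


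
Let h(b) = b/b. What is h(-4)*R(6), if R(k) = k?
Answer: 6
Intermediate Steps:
h(b) = 1
h(-4)*R(6) = 1*6 = 6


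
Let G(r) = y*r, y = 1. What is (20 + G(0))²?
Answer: 400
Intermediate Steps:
G(r) = r (G(r) = 1*r = r)
(20 + G(0))² = (20 + 0)² = 20² = 400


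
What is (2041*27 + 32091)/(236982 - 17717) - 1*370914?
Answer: -81328371012/219265 ≈ -3.7091e+5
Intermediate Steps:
(2041*27 + 32091)/(236982 - 17717) - 1*370914 = (55107 + 32091)/219265 - 370914 = 87198*(1/219265) - 370914 = 87198/219265 - 370914 = -81328371012/219265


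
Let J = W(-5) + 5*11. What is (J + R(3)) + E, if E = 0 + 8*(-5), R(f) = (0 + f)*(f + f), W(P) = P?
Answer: 28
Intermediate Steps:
R(f) = 2*f**2 (R(f) = f*(2*f) = 2*f**2)
E = -40 (E = 0 - 40 = -40)
J = 50 (J = -5 + 5*11 = -5 + 55 = 50)
(J + R(3)) + E = (50 + 2*3**2) - 40 = (50 + 2*9) - 40 = (50 + 18) - 40 = 68 - 40 = 28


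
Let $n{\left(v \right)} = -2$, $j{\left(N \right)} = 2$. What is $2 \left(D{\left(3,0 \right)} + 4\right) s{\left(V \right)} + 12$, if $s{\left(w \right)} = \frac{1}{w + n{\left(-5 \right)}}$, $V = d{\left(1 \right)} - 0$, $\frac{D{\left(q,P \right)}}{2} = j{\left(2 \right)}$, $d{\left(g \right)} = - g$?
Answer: $\frac{20}{3} \approx 6.6667$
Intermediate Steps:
$D{\left(q,P \right)} = 4$ ($D{\left(q,P \right)} = 2 \cdot 2 = 4$)
$V = -1$ ($V = \left(-1\right) 1 - 0 = -1 + 0 = -1$)
$s{\left(w \right)} = \frac{1}{-2 + w}$ ($s{\left(w \right)} = \frac{1}{w - 2} = \frac{1}{-2 + w}$)
$2 \left(D{\left(3,0 \right)} + 4\right) s{\left(V \right)} + 12 = \frac{2 \left(4 + 4\right)}{-2 - 1} + 12 = \frac{2 \cdot 8}{-3} + 12 = 16 \left(- \frac{1}{3}\right) + 12 = - \frac{16}{3} + 12 = \frac{20}{3}$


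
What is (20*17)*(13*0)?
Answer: 0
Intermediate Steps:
(20*17)*(13*0) = 340*0 = 0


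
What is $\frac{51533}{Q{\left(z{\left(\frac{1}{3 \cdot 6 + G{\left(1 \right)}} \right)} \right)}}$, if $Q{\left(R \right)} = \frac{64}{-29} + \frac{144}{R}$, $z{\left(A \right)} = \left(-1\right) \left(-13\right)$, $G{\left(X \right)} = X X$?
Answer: $\frac{19427941}{3344} \approx 5809.8$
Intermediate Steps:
$G{\left(X \right)} = X^{2}$
$z{\left(A \right)} = 13$
$Q{\left(R \right)} = - \frac{64}{29} + \frac{144}{R}$ ($Q{\left(R \right)} = 64 \left(- \frac{1}{29}\right) + \frac{144}{R} = - \frac{64}{29} + \frac{144}{R}$)
$\frac{51533}{Q{\left(z{\left(\frac{1}{3 \cdot 6 + G{\left(1 \right)}} \right)} \right)}} = \frac{51533}{- \frac{64}{29} + \frac{144}{13}} = \frac{51533}{\frac{3344}{377}} = 51533 \cdot \frac{377}{3344} = \frac{19427941}{3344}$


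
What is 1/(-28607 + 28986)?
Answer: 1/379 ≈ 0.0026385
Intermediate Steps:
1/(-28607 + 28986) = 1/379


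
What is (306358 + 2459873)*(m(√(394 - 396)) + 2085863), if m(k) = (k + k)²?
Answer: 5769956762505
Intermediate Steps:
m(k) = 4*k² (m(k) = (2*k)² = 4*k²)
(306358 + 2459873)*(m(√(394 - 396)) + 2085863) = (306358 + 2459873)*(4*(√(394 - 396))² + 2085863) = 2766231*(4*(√(-2))² + 2085863) = 2766231*(4*(I*√2)² + 2085863) = 2766231*(4*(-2) + 2085863) = 2766231*(-8 + 2085863) = 2766231*2085855 = 5769956762505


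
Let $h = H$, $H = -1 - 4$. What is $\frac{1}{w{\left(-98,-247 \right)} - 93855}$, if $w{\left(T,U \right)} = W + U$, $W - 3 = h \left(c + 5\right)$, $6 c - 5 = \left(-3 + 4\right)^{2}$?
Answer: $- \frac{1}{94129} \approx -1.0624 \cdot 10^{-5}$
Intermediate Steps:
$H = -5$ ($H = -1 - 4 = -5$)
$c = 1$ ($c = \frac{5}{6} + \frac{\left(-3 + 4\right)^{2}}{6} = \frac{5}{6} + \frac{1^{2}}{6} = \frac{5}{6} + \frac{1}{6} \cdot 1 = \frac{5}{6} + \frac{1}{6} = 1$)
$h = -5$
$W = -27$ ($W = 3 - 5 \left(1 + 5\right) = 3 - 30 = -27$)
$w{\left(T,U \right)} = -27 + U$
$\frac{1}{w{\left(-98,-247 \right)} - 93855} = \frac{1}{\left(-27 - 247\right) - 93855} = \frac{1}{-274 - 93855} = \frac{1}{-94129} = - \frac{1}{94129}$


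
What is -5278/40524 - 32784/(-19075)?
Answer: 613930483/386497650 ≈ 1.5884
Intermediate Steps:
-5278/40524 - 32784/(-19075) = -5278*1/40524 - 32784*(-1/19075) = -2639/20262 + 32784/19075 = 613930483/386497650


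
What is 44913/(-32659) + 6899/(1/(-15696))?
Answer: -321503228259/2969 ≈ -1.0829e+8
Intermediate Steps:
44913/(-32659) + 6899/(1/(-15696)) = 44913*(-1/32659) + 6899/(-1/15696) = -4083/2969 + 6899*(-15696) = -4083/2969 - 108286704 = -321503228259/2969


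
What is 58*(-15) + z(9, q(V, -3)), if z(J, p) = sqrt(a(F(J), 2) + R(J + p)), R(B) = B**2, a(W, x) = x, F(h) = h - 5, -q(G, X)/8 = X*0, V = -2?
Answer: -870 + sqrt(83) ≈ -860.89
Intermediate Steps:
q(G, X) = 0 (q(G, X) = -8*X*0 = -8*0 = 0)
F(h) = -5 + h
z(J, p) = sqrt(2 + (J + p)**2)
58*(-15) + z(9, q(V, -3)) = 58*(-15) + sqrt(2 + (9 + 0)**2) = -870 + sqrt(2 + 9**2) = -870 + sqrt(2 + 81) = -870 + sqrt(83)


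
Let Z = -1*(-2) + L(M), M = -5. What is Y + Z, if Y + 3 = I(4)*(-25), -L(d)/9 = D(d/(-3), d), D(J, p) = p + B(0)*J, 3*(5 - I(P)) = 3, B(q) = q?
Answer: -56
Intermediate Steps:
I(P) = 4 (I(P) = 5 - ⅓*3 = 5 - 1 = 4)
D(J, p) = p (D(J, p) = p + 0*J = p + 0 = p)
L(d) = -9*d
Y = -103 (Y = -3 + 4*(-25) = -3 - 100 = -103)
Z = 47 (Z = -1*(-2) - 9*(-5) = 2 + 45 = 47)
Y + Z = -103 + 47 = -56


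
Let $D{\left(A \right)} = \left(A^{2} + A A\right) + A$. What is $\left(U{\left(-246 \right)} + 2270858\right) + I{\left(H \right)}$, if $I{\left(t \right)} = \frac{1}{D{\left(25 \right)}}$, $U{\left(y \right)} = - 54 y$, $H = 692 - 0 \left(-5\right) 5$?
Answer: $\frac{2912281051}{1275} \approx 2.2841 \cdot 10^{6}$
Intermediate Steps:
$H = 692$ ($H = 692 - 0 \cdot 5 = 692 - 0 = 692 + 0 = 692$)
$D{\left(A \right)} = A + 2 A^{2}$ ($D{\left(A \right)} = \left(A^{2} + A^{2}\right) + A = 2 A^{2} + A = A + 2 A^{2}$)
$I{\left(t \right)} = \frac{1}{1275}$ ($I{\left(t \right)} = \frac{1}{25 \left(1 + 2 \cdot 25\right)} = \frac{1}{25 \left(1 + 50\right)} = \frac{1}{25 \cdot 51} = \frac{1}{1275}$)
$\left(U{\left(-246 \right)} + 2270858\right) + I{\left(H \right)} = \left(\left(-54\right) \left(-246\right) + 2270858\right) + \frac{1}{1275} = \left(13284 + 2270858\right) + \frac{1}{1275} = 2284142 + \frac{1}{1275} = \frac{2912281051}{1275}$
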